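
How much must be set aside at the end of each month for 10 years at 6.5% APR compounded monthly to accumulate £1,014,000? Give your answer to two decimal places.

£6,021.26

With 12 periods per year: i = 0.00541667, n = 120.
FV-annuity factor = 168.403154; PMT = 1.014e+06 / 168.403154 = 6,021.2649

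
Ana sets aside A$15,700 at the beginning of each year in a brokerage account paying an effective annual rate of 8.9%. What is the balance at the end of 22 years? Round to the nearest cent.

Accumulation factor s(22|0.089) × (1+i) = 67.609689; FV = 15700 × 67.609689 = 1,061,472.1155
(Beginning-of-period payments → annuity-due factor ×(1+i).)

A$1,061,472.12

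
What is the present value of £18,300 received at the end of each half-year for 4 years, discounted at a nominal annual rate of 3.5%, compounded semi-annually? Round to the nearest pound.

With 2 periods per year: i = 0.0175, n = 8.
PV = PMT · [1 − (1+i)^(−n)] / i = 18300 · 7.405053 = 135,512.4693

£135,512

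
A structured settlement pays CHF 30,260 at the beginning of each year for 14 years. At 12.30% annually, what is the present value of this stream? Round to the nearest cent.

PV = 30260 × [1 − (1+0.123)^(−14)] / 0.123 × (1+i) = 30260 × 7.330556 = 221,822.6120
(annuity-due: payments at period start, so ×(1+i).)

CHF 221,822.61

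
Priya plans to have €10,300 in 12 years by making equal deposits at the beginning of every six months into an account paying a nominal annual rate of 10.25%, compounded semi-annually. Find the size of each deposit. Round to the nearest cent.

€216.58

Periodic rate i = 0.1025/2 = 0.05125; n = 12 × 2 = 24 periods.
FV-annuity factor × (1+i) = 47.557899; PMT = 10300 / 47.557899 = 216.5781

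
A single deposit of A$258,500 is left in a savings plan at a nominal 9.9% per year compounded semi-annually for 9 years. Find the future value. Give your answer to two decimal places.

A$616,800.22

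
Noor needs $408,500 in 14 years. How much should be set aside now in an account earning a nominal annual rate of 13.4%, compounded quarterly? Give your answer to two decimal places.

Periodic rate i = 0.134/4 = 0.0335; n = 14 × 4 = 56 periods.
PV = 408,500 / (1 + 0.0335)^56 = 408,500 / 6.329755 = 64,536.4581

$64,536.46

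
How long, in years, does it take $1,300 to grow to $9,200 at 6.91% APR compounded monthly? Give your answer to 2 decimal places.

Periodic rate i = 0.0691/12 = 0.00575833.
(1+i)^n = 9200/1300 = 7.07692, so n = ln 7.07692 / ln 1.00576 = 340.8048 months
= 340.8048/12 years

28.40 years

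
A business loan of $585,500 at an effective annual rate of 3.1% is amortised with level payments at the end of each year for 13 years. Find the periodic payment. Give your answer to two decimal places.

PMT = 585500 / ( [1 − (1+0.031)^(−13)] / 0.031 ) = 585500 / 10.567260 = 55,406.9827

$55,406.98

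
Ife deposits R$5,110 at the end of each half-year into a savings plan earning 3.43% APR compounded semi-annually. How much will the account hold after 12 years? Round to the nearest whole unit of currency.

R$150,163

With 2 periods per year: i = 0.01715, n = 24.
FV = PMT · [(1+i)^n − 1] / i = 5110 · 29.386189 = 150,163.4277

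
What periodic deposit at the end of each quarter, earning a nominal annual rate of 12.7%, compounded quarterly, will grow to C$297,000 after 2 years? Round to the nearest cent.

C$33,192.70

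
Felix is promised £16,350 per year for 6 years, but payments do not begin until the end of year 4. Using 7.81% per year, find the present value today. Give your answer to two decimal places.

£60,668.13

Value one period before first payment (t=3): 16350 × [1 − (1+0.0781)^(−6)] / 0.0781 = 16350 × 4.649647 = 76,021.7287
Discount back 3 years: 76,021.7287 × (1+0.0781)^(−3) = 76,021.7287 × 0.798037 = 60,668.1292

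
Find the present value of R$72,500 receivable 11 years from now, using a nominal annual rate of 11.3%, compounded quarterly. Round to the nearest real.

R$21,281

With 4 periods per year: i = 0.02825, n = 44.
PV = 72,500 / (1 + 0.02825)^44 = 72,500 / 3.406776 = 21,281.1164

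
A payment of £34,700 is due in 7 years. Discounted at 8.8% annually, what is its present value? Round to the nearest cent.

£19,227.69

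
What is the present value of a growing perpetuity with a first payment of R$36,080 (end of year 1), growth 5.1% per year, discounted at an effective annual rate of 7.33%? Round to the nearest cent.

PV = PMT / (i − g) = 36080 / (0.0733 − 0.051) = 36080 / 0.022300 = 1,617,937.2197

R$1,617,937.22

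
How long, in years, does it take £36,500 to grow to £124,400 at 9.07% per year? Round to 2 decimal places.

14.12 years

(1+i)^n = 124400/36500 = 3.40822, so n = ln 3.40822 / ln 1.0907 = 14.1234 years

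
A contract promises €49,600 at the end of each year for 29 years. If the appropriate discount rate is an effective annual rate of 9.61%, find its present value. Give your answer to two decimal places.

PV = 49600 × [1 − (1+0.0961)^(−29)] / 0.0961 = 49600 × 9.678682 = 480,062.6041

€480,062.60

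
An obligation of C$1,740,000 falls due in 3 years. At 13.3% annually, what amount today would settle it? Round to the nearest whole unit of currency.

C$1,196,353

Discount factor = (1+0.133)^(−3) = 0.687559; PV = 1,740,000 × 0.687559 = 1,196,353.4841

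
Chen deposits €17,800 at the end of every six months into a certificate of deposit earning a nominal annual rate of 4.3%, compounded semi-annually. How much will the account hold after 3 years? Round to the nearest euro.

i = 0.043/2 = 0.0215 per half-year; n = 3·2 = 6.
FV = 17800 × [(1+0.0215)^6 − 1] / 0.0215 = 17800 × 6.331895 = 112,707.7374

€112,708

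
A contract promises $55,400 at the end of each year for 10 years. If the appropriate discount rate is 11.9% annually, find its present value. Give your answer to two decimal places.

$314,307.87

PV = PMT · [1 − (1+i)^(−n)] / i = 55400 · 5.673427 = 314,307.8659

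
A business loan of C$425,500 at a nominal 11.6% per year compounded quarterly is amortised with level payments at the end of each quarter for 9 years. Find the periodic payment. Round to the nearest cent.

C$19,199.80

With 4 periods per year: i = 0.029, n = 36.
Annuity-PV factor = 22.161686; PMT = 425500 / 22.161686 = 19,199.8026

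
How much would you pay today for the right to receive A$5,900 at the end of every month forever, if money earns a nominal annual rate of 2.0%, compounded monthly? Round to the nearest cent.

A$3,540,000.00

Periodic rate i = 0.02/12 = 0.00166667.
PV = C/r = 5900/0.00166667 = 3,540,000.0000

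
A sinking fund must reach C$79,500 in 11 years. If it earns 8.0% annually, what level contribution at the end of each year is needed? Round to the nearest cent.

C$4,776.07

PMT = 79500 / ( [(1+0.08)^11 − 1] / 0.08 ) = 79500 / 16.645487 = 4,776.0692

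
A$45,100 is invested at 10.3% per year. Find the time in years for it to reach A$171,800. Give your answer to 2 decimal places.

(1+i)^n = 171800/45100 = 3.80931, so n = ln 3.80931 / ln 1.103 = 13.6427 years

13.64 years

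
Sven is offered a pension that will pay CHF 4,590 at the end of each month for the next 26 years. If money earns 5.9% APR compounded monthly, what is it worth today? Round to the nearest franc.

CHF 731,459

With 12 periods per year: i = 0.00491667, n = 312.
PV = PMT · [1 − (1+i)^(−n)] / i = 4590 · 159.359301 = 731,459.1902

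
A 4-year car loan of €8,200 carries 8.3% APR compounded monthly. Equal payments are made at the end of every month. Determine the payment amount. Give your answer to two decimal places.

€201.34

Periodic rate i = 0.083/12 = 0.00691667; n = 4 × 12 = 48 periods.
Annuity-PV factor = 40.726582; PMT = 8200 / 40.726582 = 201.3427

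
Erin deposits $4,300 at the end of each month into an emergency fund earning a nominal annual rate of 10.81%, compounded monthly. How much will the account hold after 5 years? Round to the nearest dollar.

$340,205

Periodic rate i = 0.1081/12 = 0.00900833; n = 5 × 12 = 60 periods.
FV = 4300 × [(1+0.00900833)^60 − 1] / 0.00900833 = 4300 × 79.117335 = 340,204.5399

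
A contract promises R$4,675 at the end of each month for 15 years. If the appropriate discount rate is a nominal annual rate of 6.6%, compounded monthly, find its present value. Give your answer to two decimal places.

R$533,301.91

With 12 periods per year: i = 0.0055, n = 180.
PV = 4675 × [1 − (1+0.0055)^(−180)] / 0.0055 = 4675 × 114.075276 = 533,301.9146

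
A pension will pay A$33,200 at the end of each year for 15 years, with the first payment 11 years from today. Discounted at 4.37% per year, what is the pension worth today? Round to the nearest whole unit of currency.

A$234,562

Value one period before first payment (t=10): 33200 × [1 − (1+0.0437)^(−15)] / 0.0437 = 33200 × 10.836173 = 359,760.9477
Discount back 10 years: 359,760.9477 × (1+0.0437)^(−10) = 359,760.9477 × 0.651993 = 234,561.7450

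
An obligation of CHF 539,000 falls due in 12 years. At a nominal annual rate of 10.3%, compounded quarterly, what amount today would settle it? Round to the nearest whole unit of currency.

CHF 159,073

Periodic rate i = 0.103/4 = 0.02575; n = 12 × 4 = 48 periods.
PV = 539,000 / (1 + 0.02575)^48 = 539,000 / 3.388389 = 159,072.6568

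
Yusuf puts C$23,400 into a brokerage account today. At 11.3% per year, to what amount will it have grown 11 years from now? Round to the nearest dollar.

FV = 23,400 × (1 + 0.113)^11 = 75,973.5929

C$75,974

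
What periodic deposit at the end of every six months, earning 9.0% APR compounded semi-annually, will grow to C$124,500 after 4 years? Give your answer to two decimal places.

i = 0.09/2 = 0.045 per half-year; n = 4·2 = 8.
FV-annuity factor = 9.380014; PMT = 124500 / 9.380014 = 13,272.9018

C$13,272.90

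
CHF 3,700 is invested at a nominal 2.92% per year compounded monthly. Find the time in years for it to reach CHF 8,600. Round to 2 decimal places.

28.92 years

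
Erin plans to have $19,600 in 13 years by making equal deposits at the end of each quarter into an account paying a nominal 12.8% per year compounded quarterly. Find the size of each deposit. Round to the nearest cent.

$151.33

i = 0.128/4 = 0.032 per quarter; n = 13·4 = 52.
PMT = 19600 / ( [(1+0.032)^52 − 1] / 0.032 ) = 19600 / 129.516028 = 151.3326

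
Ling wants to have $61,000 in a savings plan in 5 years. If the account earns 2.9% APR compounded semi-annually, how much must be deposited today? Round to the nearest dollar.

Periodic rate i = 0.029/2 = 0.0145; n = 5 × 2 = 10 periods.
PV = FV·(1+i)^(−n) = 61,000 × 0.865923 = 52,821.3287

$52,821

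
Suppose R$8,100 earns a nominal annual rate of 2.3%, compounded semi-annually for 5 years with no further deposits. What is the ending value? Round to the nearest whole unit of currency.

Periodic rate i = 0.023/2 = 0.0115; n = 5 × 2 = 10 periods.
8,100 × (1+0.0115)^10 = 8,100 × 1.121137 = 9,081.2136

R$9,081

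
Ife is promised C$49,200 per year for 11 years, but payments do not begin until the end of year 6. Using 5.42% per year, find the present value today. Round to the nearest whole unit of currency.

C$307,070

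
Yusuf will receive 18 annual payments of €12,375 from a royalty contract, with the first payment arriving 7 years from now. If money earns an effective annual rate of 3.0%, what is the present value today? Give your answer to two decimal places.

Value one period before first payment (t=6): 12375 × [1 − (1+0.03)^(−18)] / 0.03 = 12375 × 13.753513 = 170,199.7244
PV₀ = 170,199.7244 / (1+0.03)^6 = 170,199.7244 / 1.194052 = 142,539.5896

€142,539.59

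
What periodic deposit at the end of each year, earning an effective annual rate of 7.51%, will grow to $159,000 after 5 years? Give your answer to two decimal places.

$27,368.73

FV-annuity factor = 5.809550; PMT = 159000 / 5.809550 = 27,368.7303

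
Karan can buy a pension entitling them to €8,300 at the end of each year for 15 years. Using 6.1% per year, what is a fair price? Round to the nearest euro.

€80,088

PV = PMT · [1 − (1+i)^(−n)] / i = 8300 · 9.649103 = 80,087.5582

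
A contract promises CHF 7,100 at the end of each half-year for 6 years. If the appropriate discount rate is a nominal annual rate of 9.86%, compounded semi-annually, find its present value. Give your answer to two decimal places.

CHF 63,178.27

Periodic rate i = 0.0986/2 = 0.0493; n = 6 × 2 = 12 periods.
PV = PMT · [1 − (1+i)^(−n)] / i = 7100 · 8.898347 = 63,178.2654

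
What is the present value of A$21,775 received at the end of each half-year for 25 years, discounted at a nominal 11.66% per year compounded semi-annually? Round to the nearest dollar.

A$351,528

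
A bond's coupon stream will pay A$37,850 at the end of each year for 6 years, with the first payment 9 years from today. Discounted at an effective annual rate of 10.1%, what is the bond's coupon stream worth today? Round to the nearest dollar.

A$76,122

PV at t=8 (ordinary 6-year annuity): 37850 × a(6|0.101) = 37850 × 4.342527 = 164,364.6540
Discount back 8 years: 164,364.6540 × (1+0.101)^(−8) = 164,364.6540 × 0.463128 = 76,121.9453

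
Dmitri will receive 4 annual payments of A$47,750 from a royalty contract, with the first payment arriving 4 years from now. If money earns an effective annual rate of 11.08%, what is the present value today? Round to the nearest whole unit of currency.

A$107,902

Value one period before first payment (t=3): 47750 × [1 − (1+0.1108)^(−4)] / 0.1108 = 47750 × 3.097154 = 147,889.0992
PV₀ = 147,889.0992 / (1+0.1108)^3 = 147,889.0992 / 1.370590 = 107,901.7655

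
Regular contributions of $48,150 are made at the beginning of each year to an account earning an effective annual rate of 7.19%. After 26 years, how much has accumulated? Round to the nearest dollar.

FV = 48150 × [(1+0.0719)^26 − 1] / 0.0719 × (1+i) = 48150 × 75.756117 = 3,647,657.0566
Payments are at the start of each period, so multiply by (1+i).

$3,647,657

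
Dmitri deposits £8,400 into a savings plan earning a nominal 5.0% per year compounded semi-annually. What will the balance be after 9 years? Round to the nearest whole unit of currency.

£13,101

With 2 periods per year: i = 0.025, n = 18.
8,400 × (1+0.025)^18 = 8,400 × 1.559659 = 13,101.1332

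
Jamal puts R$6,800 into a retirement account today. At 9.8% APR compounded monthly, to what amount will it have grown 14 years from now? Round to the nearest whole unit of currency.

R$26,665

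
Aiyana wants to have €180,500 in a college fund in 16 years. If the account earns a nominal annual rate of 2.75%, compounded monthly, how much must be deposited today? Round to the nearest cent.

€116,307.11

i = 0.0275/12 = 0.00229167 per month; n = 16·12 = 192.
PV = FV·(1+i)^(−n) = 180,500 × 0.644361 = 116,307.1080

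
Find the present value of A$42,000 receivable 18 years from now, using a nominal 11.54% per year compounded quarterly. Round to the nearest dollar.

i = 0.1154/4 = 0.02885 per quarter; n = 18·4 = 72.
PV = FV·(1+i)^(−n) = 42,000 × 0.129018 = 5,418.7714

A$5,419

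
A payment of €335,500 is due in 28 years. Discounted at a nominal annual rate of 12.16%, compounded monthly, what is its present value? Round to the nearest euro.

€11,336

Periodic rate i = 0.1216/12 = 0.0101333; n = 28 × 12 = 336 periods.
Discount factor = (1+0.0101333)^(−336) = 0.033787; PV = 335,500 × 0.033787 = 11,335.7028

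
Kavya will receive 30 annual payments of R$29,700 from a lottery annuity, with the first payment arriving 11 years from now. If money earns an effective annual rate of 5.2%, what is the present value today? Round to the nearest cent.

Value one period before first payment (t=10): 29700 × [1 − (1+0.052)^(−30)] / 0.052 = 29700 × 15.028107 = 446,334.7851
Discount back 10 years: 446,334.7851 × (1+0.052)^(−10) = 446,334.7851 × 0.602341 = 268,845.8499

R$268,845.85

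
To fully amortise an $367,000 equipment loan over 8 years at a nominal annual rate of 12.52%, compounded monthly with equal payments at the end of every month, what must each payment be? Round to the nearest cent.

$6,070.14

i = 0.1252/12 = 0.0104333 per month; n = 8·12 = 96.
PMT = 367000 / ( [1 − (1+0.0104333)^(−96)] / 0.0104333 ) = 367000 / 60.459861 = 6,070.1429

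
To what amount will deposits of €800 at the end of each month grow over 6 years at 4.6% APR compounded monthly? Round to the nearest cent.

€66,188.39

With 12 periods per year: i = 0.00383333, n = 72.
Accumulation factor s(72|0.00383333) = 82.735482; FV = 800 × 82.735482 = 66,188.3859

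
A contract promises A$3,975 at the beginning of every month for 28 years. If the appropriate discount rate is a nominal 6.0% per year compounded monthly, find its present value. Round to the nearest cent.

A$649,442.21

With 12 periods per year: i = 0.005, n = 336.
PV = PMT · [1 − (1+i)^(−n)] / i × (1+i) = 3975 · 163.381688 = 649,442.2087
(annuity-due: payments at period start, so ×(1+i).)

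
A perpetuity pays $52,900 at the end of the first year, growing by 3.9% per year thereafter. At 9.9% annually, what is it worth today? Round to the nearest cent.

$881,666.67

PV = D₁/(r − g) = 52900/(0.099 − 0.039) = 881,666.6667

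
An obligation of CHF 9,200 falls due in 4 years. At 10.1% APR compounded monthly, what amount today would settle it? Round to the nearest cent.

CHF 6,152.72

With 12 periods per year: i = 0.00841667, n = 48.
PV = FV·(1+i)^(−n) = 9,200 × 0.668774 = 6,152.7194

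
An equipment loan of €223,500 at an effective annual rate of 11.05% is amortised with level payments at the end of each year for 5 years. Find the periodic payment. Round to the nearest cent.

€60,548.54

PMT = 223500 / ( [1 − (1+0.1105)^(−5)] / 0.1105 ) = 223500 / 3.691253 = 60,548.5435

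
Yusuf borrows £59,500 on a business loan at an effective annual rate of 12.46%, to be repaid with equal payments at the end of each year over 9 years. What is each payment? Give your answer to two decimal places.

£11,362.86

Annuity-PV factor = 5.236356; PMT = 59500 / 5.236356 = 11,362.8630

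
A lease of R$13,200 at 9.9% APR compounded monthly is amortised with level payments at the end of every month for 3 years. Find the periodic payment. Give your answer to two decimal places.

R$425.31

i = 0.099/12 = 0.00825 per month; n = 3·12 = 36.
Annuity-PV factor = 31.036375; PMT = 13200 / 31.036375 = 425.3074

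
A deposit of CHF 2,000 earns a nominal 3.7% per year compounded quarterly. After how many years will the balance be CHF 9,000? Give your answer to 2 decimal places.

40.84 years

Periodic rate i = 0.037/4 = 0.00925.
n = ln(9000/2000) / ln(1+0.00925) = ln(4.50000) / 0.009207 = 163.3538 quarters
= 163.3538/4 years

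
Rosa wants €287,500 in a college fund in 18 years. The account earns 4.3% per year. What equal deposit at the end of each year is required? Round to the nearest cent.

PMT = 287500 / ( [(1+0.043)^18 − 1] / 0.043 ) = 287500 / 26.363310 = 10,905.3072

€10,905.31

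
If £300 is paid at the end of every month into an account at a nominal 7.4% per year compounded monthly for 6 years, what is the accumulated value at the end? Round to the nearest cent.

£27,087.88

With 12 periods per year: i = 0.00616667, n = 72.
FV = PMT · [(1+i)^n − 1] / i = 300 · 90.292945 = 27,087.8834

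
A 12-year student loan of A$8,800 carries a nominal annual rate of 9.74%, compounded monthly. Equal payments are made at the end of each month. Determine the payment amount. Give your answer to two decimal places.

A$103.85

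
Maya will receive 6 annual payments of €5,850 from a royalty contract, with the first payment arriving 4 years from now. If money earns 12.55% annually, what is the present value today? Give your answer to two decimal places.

€16,610.25

PV at t=3 (ordinary 6-year annuity): 5850 × a(6|0.1255) = 5850 × 4.048153 = 23,681.6931
PV₀ = 23,681.6931 / (1+0.1255)^3 = 23,681.6931 / 1.425727 = 16,610.2531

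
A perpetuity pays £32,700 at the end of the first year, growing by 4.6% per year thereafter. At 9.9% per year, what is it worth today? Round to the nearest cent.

£616,981.13

PV = PMT / (i − g) = 32700 / (0.099 − 0.046) = 32700 / 0.053000 = 616,981.1321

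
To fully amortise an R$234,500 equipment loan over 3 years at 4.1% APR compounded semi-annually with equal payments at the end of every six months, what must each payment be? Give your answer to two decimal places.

i = 0.041/2 = 0.0205 per half-year; n = 3·2 = 6.
Annuity-PV factor = 5.591991; PMT = 234500 / 5.591991 = 41,934.9716

R$41,934.97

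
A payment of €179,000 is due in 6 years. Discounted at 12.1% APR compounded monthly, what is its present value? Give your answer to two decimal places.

€86,922.91

i = 0.121/12 = 0.0100833 per month; n = 6·12 = 72.
Discount factor = (1+0.0100833)^(−72) = 0.485603; PV = 179,000 × 0.485603 = 86,922.9101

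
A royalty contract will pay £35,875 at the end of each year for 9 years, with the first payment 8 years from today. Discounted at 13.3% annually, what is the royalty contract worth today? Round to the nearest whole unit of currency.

Value one period before first payment (t=7): 35875 × [1 − (1+0.133)^(−9)] / 0.133 = 35875 × 5.074921 = 182,062.7898
Discount back 7 years: 182,062.7898 × (1+0.133)^(−7) = 182,062.7898 × 0.417245 = 75,964.6995

£75,965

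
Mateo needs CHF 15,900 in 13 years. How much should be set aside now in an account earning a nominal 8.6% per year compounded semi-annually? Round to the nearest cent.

Periodic rate i = 0.086/2 = 0.043; n = 13 × 2 = 26 periods.
PV = 15,900 / (1 + 0.043)^26 = 15,900 / 2.988079 = 5,321.1451

CHF 5,321.15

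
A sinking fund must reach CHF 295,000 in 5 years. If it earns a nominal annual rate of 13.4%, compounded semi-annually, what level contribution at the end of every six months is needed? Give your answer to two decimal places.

Periodic rate i = 0.134/2 = 0.067; n = 5 × 2 = 10 periods.
FV-annuity factor = 13.622213; PMT = 295000 / 13.622213 = 21,655.8059

CHF 21,655.81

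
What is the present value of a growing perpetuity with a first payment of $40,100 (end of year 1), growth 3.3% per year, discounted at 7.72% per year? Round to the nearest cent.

$907,239.82

PV = PMT / (i − g) = 40100 / (0.0772 − 0.033) = 40100 / 0.044200 = 907,239.8190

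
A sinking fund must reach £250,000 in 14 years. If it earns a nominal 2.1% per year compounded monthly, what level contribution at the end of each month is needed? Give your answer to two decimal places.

Periodic rate i = 0.021/12 = 0.00175; n = 14 × 12 = 168 periods.
PMT = 250000 / ( [(1+0.00175)^168 − 1] / 0.00175 ) = 250000 / 195.108101 = 1,281.3410

£1,281.34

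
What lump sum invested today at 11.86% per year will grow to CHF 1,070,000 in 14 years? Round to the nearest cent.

Discount factor = (1+0.1186)^(−14) = 0.208234; PV = 1,070,000 × 0.208234 = 222,810.8666

CHF 222,810.87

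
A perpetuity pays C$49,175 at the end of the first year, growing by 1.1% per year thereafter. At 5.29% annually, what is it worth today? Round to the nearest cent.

PV = D₁/(r − g) = 49175/(0.0529 − 0.011) = 1,173,627.6850

C$1,173,627.68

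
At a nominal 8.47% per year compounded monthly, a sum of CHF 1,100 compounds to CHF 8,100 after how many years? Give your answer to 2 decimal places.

23.66 years

Periodic rate i = 0.0847/12 = 0.00705833.
(1+i)^n = 8100/1100 = 7.36364, so n = ln 7.36364 / ln 1.00706 = 283.8619 months
= 283.8619/12 years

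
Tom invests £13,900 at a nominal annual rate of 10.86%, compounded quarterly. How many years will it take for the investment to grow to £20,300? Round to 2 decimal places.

Periodic rate i = 0.1086/4 = 0.02715.
n = ln(20300/13900) / ln(1+0.02715) = ln(1.46043) / 0.026788 = 14.1381 quarters
= 14.1381/4 years

3.53 years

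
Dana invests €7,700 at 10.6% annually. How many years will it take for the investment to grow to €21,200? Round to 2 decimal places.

(1+i)^n = 21200/7700 = 2.75325, so n = ln 2.75325 / ln 1.106 = 10.0524 years

10.05 years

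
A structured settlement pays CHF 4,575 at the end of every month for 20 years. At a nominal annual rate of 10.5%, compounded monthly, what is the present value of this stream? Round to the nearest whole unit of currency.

CHF 458,242

With 12 periods per year: i = 0.00875, n = 240.
Annuity factor a(240|0.00875) = 100.162274; PV = 4575 × 100.162274 = 458,242.4045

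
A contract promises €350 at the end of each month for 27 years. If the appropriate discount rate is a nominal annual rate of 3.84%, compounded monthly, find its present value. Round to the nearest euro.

€70,528

i = 0.0384/12 = 0.0032 per month; n = 27·12 = 324.
PV = PMT · [1 − (1+i)^(−n)] / i = 350 · 201.507812 = 70,527.7343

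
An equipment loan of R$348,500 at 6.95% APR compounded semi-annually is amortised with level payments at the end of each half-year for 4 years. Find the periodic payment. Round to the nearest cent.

i = 0.0695/2 = 0.03475 per half-year; n = 4·2 = 8.
PMT = 348500 / ( [1 − (1+0.03475)^(−8)] / 0.03475 ) = 348500 / 6.881133 = 50,645.7265

R$50,645.73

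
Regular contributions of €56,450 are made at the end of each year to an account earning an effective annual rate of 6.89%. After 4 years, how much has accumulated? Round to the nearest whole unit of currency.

€250,227

FV = PMT · [(1+i)^n − 1] / i = 56450 · 4.432716 = 250,226.8138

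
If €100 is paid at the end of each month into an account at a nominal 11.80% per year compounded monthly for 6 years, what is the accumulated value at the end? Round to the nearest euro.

€10,403

i = 0.118/12 = 0.00983333 per month; n = 6·12 = 72.
FV = 100 × [(1+0.00983333)^72 − 1] / 0.00983333 = 100 × 104.025689 = 10,402.5689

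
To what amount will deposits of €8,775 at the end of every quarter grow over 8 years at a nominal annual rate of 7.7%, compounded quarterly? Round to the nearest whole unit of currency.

€383,228

With 4 periods per year: i = 0.01925, n = 32.
FV = 8775 × [(1+0.01925)^32 − 1] / 0.01925 = 8775 × 43.672734 = 383,228.2430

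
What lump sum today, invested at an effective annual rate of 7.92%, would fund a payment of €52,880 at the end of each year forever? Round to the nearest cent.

PV = PMT / i = 52880 / 0.0792 = 667,676.7677

€667,676.77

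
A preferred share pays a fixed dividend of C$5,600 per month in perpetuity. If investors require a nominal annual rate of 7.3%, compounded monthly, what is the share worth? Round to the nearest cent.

C$920,547.95

Periodic rate i = 0.073/12 = 0.00608333.
PV = C/r = 5600/0.00608333 = 920,547.9452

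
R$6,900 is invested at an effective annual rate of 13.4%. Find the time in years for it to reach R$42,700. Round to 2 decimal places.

14.49 years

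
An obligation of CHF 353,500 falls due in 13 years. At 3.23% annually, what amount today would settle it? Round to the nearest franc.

CHF 233,837

PV = FV·(1+i)^(−n) = 353,500 × 0.661489 = 233,836.5327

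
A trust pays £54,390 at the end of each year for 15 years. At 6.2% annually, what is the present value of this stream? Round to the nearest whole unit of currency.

£521,414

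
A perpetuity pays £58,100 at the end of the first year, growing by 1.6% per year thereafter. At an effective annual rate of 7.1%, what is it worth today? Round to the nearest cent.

PV = PMT / (i − g) = 58100 / (0.071 − 0.016) = 58100 / 0.055000 = 1,056,363.6364

£1,056,363.64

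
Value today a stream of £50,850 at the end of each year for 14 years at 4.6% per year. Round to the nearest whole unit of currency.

£516,470

PV = 50850 × [1 − (1+0.046)^(−14)] / 0.046 = 50850 × 10.156730 = 516,469.7079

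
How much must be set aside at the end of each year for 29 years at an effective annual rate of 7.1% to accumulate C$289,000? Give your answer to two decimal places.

C$3,252.02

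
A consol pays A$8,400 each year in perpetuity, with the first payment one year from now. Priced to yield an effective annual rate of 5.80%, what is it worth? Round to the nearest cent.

A$144,827.59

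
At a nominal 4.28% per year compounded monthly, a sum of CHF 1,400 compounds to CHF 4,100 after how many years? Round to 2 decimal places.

Periodic rate i = 0.0428/12 = 0.00356667.
n = ln(4100/1400) / ln(1+0.00356667) = ln(2.92857) / 0.003560 = 301.8028 months
= 301.8028/12 years

25.15 years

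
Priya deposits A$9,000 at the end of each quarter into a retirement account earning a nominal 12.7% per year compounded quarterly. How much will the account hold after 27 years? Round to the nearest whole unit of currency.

Periodic rate i = 0.127/4 = 0.03175; n = 27 × 4 = 108 periods.
FV = PMT · [(1+i)^n − 1] / i = 9000 · 889.589225 = 8,006,303.0271

A$8,006,303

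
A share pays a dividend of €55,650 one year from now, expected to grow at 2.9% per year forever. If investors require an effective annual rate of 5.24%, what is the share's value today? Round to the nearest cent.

PV = D₁/(r − g) = 55650/(0.0524 − 0.029) = 2,378,205.1282

€2,378,205.13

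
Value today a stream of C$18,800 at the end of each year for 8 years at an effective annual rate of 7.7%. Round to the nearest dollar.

Annuity factor a(8|0.077) = 5.812645; PV = 18800 × 5.812645 = 109,277.7261

C$109,278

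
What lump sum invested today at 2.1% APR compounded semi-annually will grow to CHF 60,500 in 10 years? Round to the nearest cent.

CHF 49,094.07

With 2 periods per year: i = 0.0105, n = 20.
PV = FV·(1+i)^(−n) = 60,500 × 0.811472 = 49,094.0678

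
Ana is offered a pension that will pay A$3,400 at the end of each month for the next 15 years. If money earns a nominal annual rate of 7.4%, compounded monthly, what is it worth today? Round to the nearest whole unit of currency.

i = 0.074/12 = 0.00616667 per month; n = 15·12 = 180.
Annuity factor a(180|0.00616667) = 108.537701; PV = 3400 × 108.537701 = 369,028.1832

A$369,028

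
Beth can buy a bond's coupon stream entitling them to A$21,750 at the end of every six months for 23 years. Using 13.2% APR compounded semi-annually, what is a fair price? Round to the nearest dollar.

A$312,124

With 2 periods per year: i = 0.066, n = 46.
PV = PMT · [1 − (1+i)^(−n)] / i = 21750 · 14.350530 = 312,124.0201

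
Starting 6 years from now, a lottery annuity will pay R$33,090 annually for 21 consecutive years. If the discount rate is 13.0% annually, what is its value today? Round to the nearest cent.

PV at t=5 (ordinary 21-year annuity): 33090 × a(21|0.13) = 33090 × 7.101550 = 234,990.2918
PV₀ = 234,990.2918 / (1+0.13)^5 = 234,990.2918 / 1.842435 = 127,543.3157

R$127,543.32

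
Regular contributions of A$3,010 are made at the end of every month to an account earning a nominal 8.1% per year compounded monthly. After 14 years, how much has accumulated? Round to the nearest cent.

Periodic rate i = 0.081/12 = 0.00675; n = 14 × 12 = 168 periods.
FV = PMT · [(1+i)^n − 1] / i = 3010 · 310.554723 = 934,769.7150

A$934,769.71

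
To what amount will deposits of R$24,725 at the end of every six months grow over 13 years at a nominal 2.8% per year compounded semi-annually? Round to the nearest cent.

R$769,028.57

Periodic rate i = 0.028/2 = 0.014; n = 13 × 2 = 26 periods.
FV = PMT · [(1+i)^n − 1] / i = 24725 · 31.103279 = 769,028.5671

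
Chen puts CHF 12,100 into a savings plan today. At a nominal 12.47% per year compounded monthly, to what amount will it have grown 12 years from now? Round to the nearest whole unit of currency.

CHF 53,618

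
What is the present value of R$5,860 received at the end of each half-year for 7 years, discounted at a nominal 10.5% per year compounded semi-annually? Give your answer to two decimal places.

Periodic rate i = 0.105/2 = 0.0525; n = 7 × 2 = 14 periods.
PV = 5860 × [1 − (1+0.0525)^(−14)] / 0.0525 = 5860 × 9.742301 = 57,089.8824

R$57,089.88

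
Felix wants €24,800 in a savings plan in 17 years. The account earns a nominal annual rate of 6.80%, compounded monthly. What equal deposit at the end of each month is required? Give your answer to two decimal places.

Periodic rate i = 0.068/12 = 0.00566667; n = 17 × 12 = 204 periods.
FV-annuity factor = 382.385062; PMT = 24800 / 382.385062 = 64.8561

€64.86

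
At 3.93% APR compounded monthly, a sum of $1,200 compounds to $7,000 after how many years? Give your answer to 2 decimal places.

44.95 years

Periodic rate i = 0.0393/12 = 0.003275.
(1+i)^n = 7000/1200 = 5.83333, so n = ln 5.83333 / ln 1.00327 = 539.3816 months
= 539.3816/12 years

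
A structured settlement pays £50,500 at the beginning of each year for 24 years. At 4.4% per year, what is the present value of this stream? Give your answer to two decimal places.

£771,915.59

Annuity factor a(24|0.044) × (1+i) = 15.285457; PV = 50500 × 15.285457 = 771,915.5920
(Beginning-of-period payments → annuity-due factor ×(1+i).)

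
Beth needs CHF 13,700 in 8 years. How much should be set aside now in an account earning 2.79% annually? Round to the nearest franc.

PV = FV·(1+i)^(−n) = 13,700 × 0.802404 = 10,992.9345

CHF 10,993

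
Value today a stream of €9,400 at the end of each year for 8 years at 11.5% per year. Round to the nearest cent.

Annuity factor a(8|0.115) = 5.055637; PV = 9400 × 5.055637 = 47,522.9857

€47,522.99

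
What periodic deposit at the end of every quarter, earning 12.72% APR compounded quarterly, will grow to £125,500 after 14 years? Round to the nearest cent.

Periodic rate i = 0.1272/4 = 0.0318; n = 14 × 4 = 56 periods.
FV-annuity factor = 150.072504; PMT = 125500 / 150.072504 = 836.2624

£836.26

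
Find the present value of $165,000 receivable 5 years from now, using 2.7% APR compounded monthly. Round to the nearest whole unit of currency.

With 12 periods per year: i = 0.00225, n = 60.
PV = 165,000 / (1 + 0.00225)^60 = 165,000 / 1.144363 = 144,184.9891

$144,185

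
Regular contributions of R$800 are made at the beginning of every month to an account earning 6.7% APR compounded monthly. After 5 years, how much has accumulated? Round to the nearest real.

R$57,149

With 12 periods per year: i = 0.00558333, n = 60.
FV = 800 × [(1+0.00558333)^60 − 1] / 0.00558333 × (1+i) = 800 × 71.436365 = 57,149.0919
(Beginning-of-period payments → annuity-due factor ×(1+i).)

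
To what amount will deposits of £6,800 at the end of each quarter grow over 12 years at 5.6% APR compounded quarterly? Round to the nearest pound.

£460,965

i = 0.056/4 = 0.014 per quarter; n = 12·4 = 48.
FV = 6800 × [(1+0.014)^48 − 1] / 0.014 = 6800 × 67.788920 = 460,964.6566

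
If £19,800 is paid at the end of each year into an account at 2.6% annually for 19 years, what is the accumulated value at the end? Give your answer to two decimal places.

£478,661.45

FV = 19800 × [(1+0.026)^19 − 1] / 0.026 = 19800 × 24.174821 = 478,661.4528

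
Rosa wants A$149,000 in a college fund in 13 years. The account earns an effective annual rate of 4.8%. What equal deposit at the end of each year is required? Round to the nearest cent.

A$8,519.49

PMT = 149000 / ( [(1+0.048)^13 − 1] / 0.048 ) = 149000 / 17.489308 = 8,519.4908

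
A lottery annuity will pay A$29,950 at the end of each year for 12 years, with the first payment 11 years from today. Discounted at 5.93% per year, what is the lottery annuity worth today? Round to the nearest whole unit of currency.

A$141,683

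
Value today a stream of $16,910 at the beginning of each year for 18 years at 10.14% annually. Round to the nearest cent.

$151,387.41

Annuity factor a(18|0.1014) × (1+i) = 8.952538; PV = 16910 × 8.952538 = 151,387.4138
(annuity-due: payments at period start, so ×(1+i).)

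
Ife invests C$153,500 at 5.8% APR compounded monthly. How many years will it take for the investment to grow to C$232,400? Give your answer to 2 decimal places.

7.17 years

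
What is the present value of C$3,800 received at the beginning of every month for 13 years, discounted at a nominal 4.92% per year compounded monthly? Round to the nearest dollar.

With 12 periods per year: i = 0.0041, n = 156.
PV = PMT · [1 − (1+i)^(−n)] / i × (1+i) = 3800 · 115.546538 = 439,076.8434
(annuity-due: payments at period start, so ×(1+i).)

C$439,077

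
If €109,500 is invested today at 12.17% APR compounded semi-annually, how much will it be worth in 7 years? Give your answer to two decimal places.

€250,362.83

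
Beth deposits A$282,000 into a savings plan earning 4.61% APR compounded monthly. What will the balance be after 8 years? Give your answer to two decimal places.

A$407,483.51

With 12 periods per year: i = 0.00384167, n = 96.
FV = PV·(1+i)^n = 282,000 × 1.444977 = 407,483.5145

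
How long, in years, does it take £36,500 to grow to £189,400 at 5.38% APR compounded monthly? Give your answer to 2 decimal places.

30.67 years

Periodic rate i = 0.0538/12 = 0.00448333.
(1+i)^n = 189400/36500 = 5.18904, so n = ln 5.18904 / ln 1.00448 = 368.0826 months
= 368.0826/12 years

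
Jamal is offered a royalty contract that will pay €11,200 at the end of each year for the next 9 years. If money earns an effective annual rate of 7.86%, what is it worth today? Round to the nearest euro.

PV = PMT · [1 − (1+i)^(−n)] / i = 11200 · 6.283420 = 70,374.3004

€70,374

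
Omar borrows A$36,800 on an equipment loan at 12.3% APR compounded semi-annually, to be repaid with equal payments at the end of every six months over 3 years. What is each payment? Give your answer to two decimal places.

With 2 periods per year: i = 0.0615, n = 6.
PMT = 36800 / ( [1 − (1+0.0615)^(−6)] / 0.0615 ) = 36800 / 4.894235 = 7,519.0508

A$7,519.05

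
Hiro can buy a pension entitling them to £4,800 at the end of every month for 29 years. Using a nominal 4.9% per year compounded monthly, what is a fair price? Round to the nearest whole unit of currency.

£890,834

i = 0.049/12 = 0.00408333 per month; n = 29·12 = 348.
PV = 4800 × [1 − (1+0.00408333)^(−348)] / 0.00408333 = 4800 × 185.590507 = 890,834.4342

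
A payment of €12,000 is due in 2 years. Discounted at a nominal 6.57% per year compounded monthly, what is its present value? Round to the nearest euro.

€10,526

i = 0.0657/12 = 0.005475 per month; n = 2·12 = 24.
PV = 12,000 / (1 + 0.005475)^24 = 12,000 / 1.140015 = 10,526.1754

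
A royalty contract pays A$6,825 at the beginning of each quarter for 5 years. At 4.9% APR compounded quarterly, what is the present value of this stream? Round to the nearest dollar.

i = 0.049/4 = 0.01225 per quarter; n = 5·4 = 20.
Annuity factor a(20|0.01225) × (1+i) = 17.859358; PV = 6825 × 17.859358 = 121,890.1209
(annuity-due: payments at period start, so ×(1+i).)

A$121,890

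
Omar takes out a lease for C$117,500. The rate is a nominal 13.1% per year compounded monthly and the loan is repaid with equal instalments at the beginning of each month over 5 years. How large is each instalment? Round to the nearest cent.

C$2,650.57

i = 0.131/12 = 0.0109167 per month; n = 5·12 = 60.
Annuity-PV factor × (1+i) = 44.330096; PMT = 117500 / 44.330096 = 2,650.5695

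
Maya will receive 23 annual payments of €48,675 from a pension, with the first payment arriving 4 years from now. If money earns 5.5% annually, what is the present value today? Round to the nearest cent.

€533,700.06

Value one period before first payment (t=3): 48675 × [1 − (1+0.055)^(−23)] / 0.055 = 48675 × 12.875042 = 626,692.6886
Discount back 3 years: 626,692.6886 × (1+0.055)^(−3) = 626,692.6886 × 0.851614 = 533,700.0568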